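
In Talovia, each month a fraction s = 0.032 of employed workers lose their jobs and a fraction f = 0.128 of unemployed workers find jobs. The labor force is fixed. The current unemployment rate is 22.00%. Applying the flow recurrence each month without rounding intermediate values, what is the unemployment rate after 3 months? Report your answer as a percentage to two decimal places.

With a fixed labor force, u_{t+1} = u_t + s·(1−u_t) − f·u_t = u_t·(1−s−f) + s.
Here 1−s−f = 0.840 and s = 0.032.
u_1 = 0.220000 × 0.840 + 0.032 = 0.216800.
u_2 = 0.216800 × 0.840 + 0.032 = 0.214112.
u_3 = 0.214112 × 0.840 + 0.032 = 0.211854.

Unemployment rate after three months ≈ 21.19%.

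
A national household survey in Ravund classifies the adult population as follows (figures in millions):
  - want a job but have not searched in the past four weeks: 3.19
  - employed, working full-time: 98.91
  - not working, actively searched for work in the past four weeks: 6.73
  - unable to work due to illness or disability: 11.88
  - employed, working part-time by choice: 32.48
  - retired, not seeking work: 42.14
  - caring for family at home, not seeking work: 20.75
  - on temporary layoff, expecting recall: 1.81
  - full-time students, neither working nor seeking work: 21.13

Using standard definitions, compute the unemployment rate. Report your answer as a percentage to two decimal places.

Unemployment rate ≈ 6.10%.

Employed = 98.91 + 32.48 = 131.39 million.
Unemployed = 6.73 + 1.81 = 8.54 million (jobless and actively searching, or on temporary layoff).
Labor force = 131.39 + 8.54 = 139.93 million.
Unemployment rate = 8.54 / 139.93 = 6.10%.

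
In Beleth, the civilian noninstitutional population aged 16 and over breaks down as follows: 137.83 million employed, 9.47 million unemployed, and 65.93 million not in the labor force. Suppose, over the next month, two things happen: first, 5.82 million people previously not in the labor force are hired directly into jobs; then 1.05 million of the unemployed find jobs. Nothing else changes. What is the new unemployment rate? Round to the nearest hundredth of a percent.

New unemployment rate ≈ 5.50%.

Initially, labor force = 137.83 + 9.47 = 147.30 million, so u = 9.47/147.30 = 6.43%.
After the first change, employed and labor force both rise by 5.82; unemployed unchanged → E = 143.65, U = 9.47, labor force = 153.12 million.
After the second change, unemployed falls and employed rises by 1.05; labor force unchanged → E = 144.70, U = 8.42, labor force = 153.12 million.
New unemployment rate = 8.42 / 153.12 = 5.50%.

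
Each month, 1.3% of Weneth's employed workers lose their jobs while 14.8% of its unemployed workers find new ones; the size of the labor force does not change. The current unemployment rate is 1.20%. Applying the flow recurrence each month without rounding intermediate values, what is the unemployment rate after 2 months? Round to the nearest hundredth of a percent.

Unemployment rate after two months ≈ 3.24%.

With a fixed labor force, u_{t+1} = u_t + s·(1−u_t) − f·u_t = u_t·(1−s−f) + s.
Here 1−s−f = 0.839 and s = 0.013.
u_1 = 0.012000 × 0.839 + 0.013 = 0.023068.
u_2 = 0.023068 × 0.839 + 0.013 = 0.032354.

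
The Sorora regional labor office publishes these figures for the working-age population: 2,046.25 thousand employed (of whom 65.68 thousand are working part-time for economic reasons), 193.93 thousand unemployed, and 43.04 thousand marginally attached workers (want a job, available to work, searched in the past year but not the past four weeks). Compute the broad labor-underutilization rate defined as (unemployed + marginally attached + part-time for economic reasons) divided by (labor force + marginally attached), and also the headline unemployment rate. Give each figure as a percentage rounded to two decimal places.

Labor force = 2,046.25 + 193.93 = 2,240.18 thousand.
Numerator = 193.93 + 43.04 + 65.68 = 302.65 thousand.
Denominator = 2,240.18 + 43.04 = 2,283.22 thousand.
Broad rate = 302.65 / 2,283.22 = 13.26%.
Headline unemployment rate = 193.93 / 2,240.18 = 8.66%.

Broad underutilization rate ≈ 13.26%; headline unemployment rate ≈ 8.66%.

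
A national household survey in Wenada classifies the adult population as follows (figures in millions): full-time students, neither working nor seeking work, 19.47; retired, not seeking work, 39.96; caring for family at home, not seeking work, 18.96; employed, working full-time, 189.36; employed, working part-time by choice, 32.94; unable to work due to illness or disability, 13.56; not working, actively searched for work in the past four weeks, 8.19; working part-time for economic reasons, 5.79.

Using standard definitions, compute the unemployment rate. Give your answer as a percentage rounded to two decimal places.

Unemployment rate ≈ 3.47%.

Employed = 189.36 + 32.94 + 5.79 = 228.09 million (anyone who worked, including part-time for economic reasons, counts as employed).
Unemployed = 8.19 million.
Labor force = 228.09 + 8.19 = 236.28 million.
Unemployment rate = 8.19 / 236.28 = 3.47%.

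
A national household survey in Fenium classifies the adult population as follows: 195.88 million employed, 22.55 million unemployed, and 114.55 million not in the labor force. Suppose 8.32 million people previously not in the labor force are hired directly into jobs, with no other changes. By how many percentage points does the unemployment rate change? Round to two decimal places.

Initially, labor force = 195.88 + 22.55 = 218.43 million, so u = 22.55/218.43 = 10.32%.
After the change, employed and labor force both rise by 8.32; unemployed unchanged → E = 204.20, U = 22.55, labor force = 226.75 million.
New unemployment rate = 22.55 / 226.75 = 9.94%.
Change = 9.94% − 10.32% = −0.38 percentage points.

The unemployment rate changes by −0.38 percentage points.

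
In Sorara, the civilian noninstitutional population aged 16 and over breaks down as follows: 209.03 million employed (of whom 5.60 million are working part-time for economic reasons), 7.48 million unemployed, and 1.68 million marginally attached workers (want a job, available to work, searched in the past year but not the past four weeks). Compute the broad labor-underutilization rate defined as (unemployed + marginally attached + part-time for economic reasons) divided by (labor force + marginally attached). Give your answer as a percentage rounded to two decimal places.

Labor force = 209.03 + 7.48 = 216.51 million.
Numerator = 7.48 + 1.68 + 5.60 = 14.76 million.
Denominator = 216.51 + 1.68 = 218.19 million.
Broad rate = 14.76 / 218.19 = 6.76%.

Broad underutilization rate ≈ 6.76%.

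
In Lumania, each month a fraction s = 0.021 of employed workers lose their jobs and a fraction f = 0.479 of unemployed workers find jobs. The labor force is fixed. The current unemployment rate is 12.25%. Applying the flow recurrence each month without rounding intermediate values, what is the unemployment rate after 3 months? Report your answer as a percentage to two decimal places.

Unemployment rate after three months ≈ 5.21%.

With a fixed labor force, u_{t+1} = u_t + s·(1−u_t) − f·u_t = u_t·(1−s−f) + s.
Here 1−s−f = 0.500 and s = 0.021.
u_1 = 0.122500 × 0.500 + 0.021 = 0.082250.
u_2 = 0.082250 × 0.500 + 0.021 = 0.062125.
u_3 = 0.062125 × 0.500 + 0.021 = 0.052062.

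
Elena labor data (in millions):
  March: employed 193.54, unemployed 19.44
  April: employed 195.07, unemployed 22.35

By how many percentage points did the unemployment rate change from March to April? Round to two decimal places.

March: labor force = 193.54 + 19.44 = 212.98; u = 19.44/212.98 = 9.13%.
April: labor force = 195.07 + 22.35 = 217.42; u = 22.35/217.42 = 10.28%.
Change = 10.28% − 9.13% = +1.15 pp.

The unemployment rate changed by +1.15 percentage points.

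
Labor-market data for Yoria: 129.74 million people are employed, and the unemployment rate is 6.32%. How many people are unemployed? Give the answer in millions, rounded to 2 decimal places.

About 8.75 million are unemployed.

Let U be the number unemployed. The labor force is E + U, and U/(E+U) = 0.0632.
So U = 0.0632 × 129.74 / (1 − 0.0632) = 8.1996 / 0.9368 ≈ 8.75 million.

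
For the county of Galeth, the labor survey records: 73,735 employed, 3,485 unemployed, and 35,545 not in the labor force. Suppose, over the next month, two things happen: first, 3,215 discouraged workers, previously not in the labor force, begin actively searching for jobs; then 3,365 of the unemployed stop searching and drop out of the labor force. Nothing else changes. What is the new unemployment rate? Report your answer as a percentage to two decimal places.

New unemployment rate ≈ 4.33%.

Initially, labor force = 73,735 + 3,485 = 77,220, so u = 3,485/77,220 = 4.51%.
After the first change, unemployed and labor force both rise by 3,215 → E = 73,735, U = 6,700, labor force = 80,435.
After the second change, unemployed and labor force both fall by 3,365 → E = 73,735, U = 3,335, labor force = 77,070.
New unemployment rate = 3,335 / 77,070 = 4.33%.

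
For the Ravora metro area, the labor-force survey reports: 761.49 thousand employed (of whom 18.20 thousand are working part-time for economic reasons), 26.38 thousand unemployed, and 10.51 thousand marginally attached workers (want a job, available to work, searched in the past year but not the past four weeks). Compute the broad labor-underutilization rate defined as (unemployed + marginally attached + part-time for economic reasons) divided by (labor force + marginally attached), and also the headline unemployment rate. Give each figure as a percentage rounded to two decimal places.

Broad underutilization rate ≈ 6.90%; headline unemployment rate ≈ 3.35%.

Labor force = 761.49 + 26.38 = 787.87 thousand.
Numerator = 26.38 + 10.51 + 18.20 = 55.09 thousand.
Denominator = 787.87 + 10.51 = 798.38 thousand.
Broad rate = 55.09 / 798.38 = 6.90%.
Headline unemployment rate = 26.38 / 787.87 = 3.35%.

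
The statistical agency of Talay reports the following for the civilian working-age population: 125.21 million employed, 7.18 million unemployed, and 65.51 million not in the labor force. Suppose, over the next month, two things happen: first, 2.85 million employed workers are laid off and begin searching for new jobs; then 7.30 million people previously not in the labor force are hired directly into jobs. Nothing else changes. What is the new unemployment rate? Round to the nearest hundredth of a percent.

New unemployment rate ≈ 7.18%.

Initially, labor force = 125.21 + 7.18 = 132.39 million, so u = 7.18/132.39 = 5.42%.
After the first change, employed falls and unemployed rises by 2.85; labor force unchanged → E = 122.36, U = 10.03, labor force = 132.39 million.
After the second change, employed and labor force both rise by 7.30; unemployed unchanged → E = 129.66, U = 10.03, labor force = 139.69 million.
New unemployment rate = 10.03 / 139.69 = 7.18%.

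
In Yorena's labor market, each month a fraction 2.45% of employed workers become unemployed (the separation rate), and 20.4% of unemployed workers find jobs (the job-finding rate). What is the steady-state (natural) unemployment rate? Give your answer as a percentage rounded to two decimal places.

At steady state the flows balance: s·E = f·U, so U/(E+U) = s/(s+f).
u* = 2.45 / (2.45 + 20.4) = 2.45 / 22.85 = 10.72%.

Steady-state unemployment rate ≈ 10.72%.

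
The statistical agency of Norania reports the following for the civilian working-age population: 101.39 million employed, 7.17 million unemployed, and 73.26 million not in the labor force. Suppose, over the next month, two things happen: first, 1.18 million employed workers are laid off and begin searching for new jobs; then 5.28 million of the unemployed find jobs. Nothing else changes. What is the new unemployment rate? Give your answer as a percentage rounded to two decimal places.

New unemployment rate ≈ 2.83%.

Initially, labor force = 101.39 + 7.17 = 108.56 million, so u = 7.17/108.56 = 6.60%.
After the first change, employed falls and unemployed rises by 1.18; labor force unchanged → E = 100.21, U = 8.35, labor force = 108.56 million.
After the second change, unemployed falls and employed rises by 5.28; labor force unchanged → E = 105.49, U = 3.07, labor force = 108.56 million.
New unemployment rate = 3.07 / 108.56 = 2.83%.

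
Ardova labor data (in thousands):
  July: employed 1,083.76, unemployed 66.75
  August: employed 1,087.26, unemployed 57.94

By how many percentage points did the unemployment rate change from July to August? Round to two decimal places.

July: labor force = 1,083.76 + 66.75 = 1,150.51; u = 66.75/1,150.51 = 5.80%.
August: labor force = 1,087.26 + 57.94 = 1,145.20; u = 57.94/1,145.20 = 5.06%.
Change = 5.06% − 5.80% = −0.74 pp.

The unemployment rate changed by −0.74 percentage points.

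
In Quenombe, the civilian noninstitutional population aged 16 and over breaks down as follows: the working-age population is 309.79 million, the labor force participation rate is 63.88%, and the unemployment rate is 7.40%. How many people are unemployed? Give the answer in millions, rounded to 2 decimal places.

Labor force = 0.6388 × 309.79 = 197.89 million.
Unemployed = 0.0740 × 197.89 ≈ 14.64 million.

About 14.64 million are unemployed.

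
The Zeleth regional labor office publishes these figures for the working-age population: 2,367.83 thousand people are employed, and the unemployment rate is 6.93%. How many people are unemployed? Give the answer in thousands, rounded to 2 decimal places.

Let U be the number unemployed. The labor force is E + U, and U/(E+U) = 0.0693.
So U = 0.0693 × 2,367.83 / (1 − 0.0693) = 164.0906 / 0.9307 ≈ 176.31 thousand.

About 176.31 thousand are unemployed.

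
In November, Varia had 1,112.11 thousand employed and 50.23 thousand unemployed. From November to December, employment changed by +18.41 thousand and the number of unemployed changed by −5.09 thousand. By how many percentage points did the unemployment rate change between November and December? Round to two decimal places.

November: labor force = 1,112.11 + 50.23 = 1,162.34; u = 50.23/1,162.34 = 4.32%.
December: labor force = 1,130.52 + 45.14 = 1,175.66; u = 45.14/1,175.66 = 3.84%.
Change = 3.84% − 4.32% = −0.48 pp.

The unemployment rate changed by −0.48 percentage points.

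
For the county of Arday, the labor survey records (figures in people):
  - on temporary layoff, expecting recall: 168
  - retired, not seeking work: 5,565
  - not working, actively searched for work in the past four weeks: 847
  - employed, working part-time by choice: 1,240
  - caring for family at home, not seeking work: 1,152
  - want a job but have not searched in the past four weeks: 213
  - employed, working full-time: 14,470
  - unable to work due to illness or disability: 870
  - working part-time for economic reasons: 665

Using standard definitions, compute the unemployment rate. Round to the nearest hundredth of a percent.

Unemployment rate ≈ 5.84%.

Employed = 1,240 + 14,470 + 665 = 16,375 (anyone who worked, including part-time for economic reasons, counts as employed).
Unemployed = 168 + 847 = 1,015 (jobless and actively searching, or on temporary layoff).
Labor force = 16,375 + 1,015 = 17,390.
Unemployment rate = 1,015 / 17,390 = 5.84%.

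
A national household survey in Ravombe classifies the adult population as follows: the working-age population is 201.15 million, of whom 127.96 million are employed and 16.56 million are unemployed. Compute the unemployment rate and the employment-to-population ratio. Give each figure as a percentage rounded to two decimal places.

Unemployment rate ≈ 11.46%; employment-population ratio ≈ 63.61%.

Labor force = employed + unemployed = 127.96 + 16.56 = 144.52 million.
Unemployment rate = 16.56 / 144.52 = 11.46%.
Employment-population ratio = 127.96 / 201.15 = 63.61%.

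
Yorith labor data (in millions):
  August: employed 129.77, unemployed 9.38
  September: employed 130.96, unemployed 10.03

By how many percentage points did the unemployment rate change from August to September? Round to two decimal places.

The unemployment rate changed by +0.37 percentage points.

August: labor force = 129.77 + 9.38 = 139.15; u = 9.38/139.15 = 6.74%.
September: labor force = 130.96 + 10.03 = 140.99; u = 10.03/140.99 = 7.11%.
Change = 7.11% − 6.74% = +0.37 pp.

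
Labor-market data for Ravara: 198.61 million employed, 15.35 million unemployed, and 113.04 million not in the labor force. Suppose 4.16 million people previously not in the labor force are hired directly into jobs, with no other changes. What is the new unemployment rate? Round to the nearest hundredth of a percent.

New unemployment rate ≈ 7.04%.

Initially, labor force = 198.61 + 15.35 = 213.96 million, so u = 15.35/213.96 = 7.17%.
After the change, employed and labor force both rise by 4.16; unemployed unchanged → E = 202.77, U = 15.35, labor force = 218.12 million.
New unemployment rate = 15.35 / 218.12 = 7.04%.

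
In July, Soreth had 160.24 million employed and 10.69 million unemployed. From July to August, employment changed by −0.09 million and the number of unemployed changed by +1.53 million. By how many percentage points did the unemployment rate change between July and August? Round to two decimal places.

July: labor force = 160.24 + 10.69 = 170.93; u = 10.69/170.93 = 6.25%.
August: labor force = 160.15 + 12.22 = 172.37; u = 12.22/172.37 = 7.09%.
Change = 7.09% − 6.25% = +0.84 pp.

The unemployment rate changed by +0.84 percentage points.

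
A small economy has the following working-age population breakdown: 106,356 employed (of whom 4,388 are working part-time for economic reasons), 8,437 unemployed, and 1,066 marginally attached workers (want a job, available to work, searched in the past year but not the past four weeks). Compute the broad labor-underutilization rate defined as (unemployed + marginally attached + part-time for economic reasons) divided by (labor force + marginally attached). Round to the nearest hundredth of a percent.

Labor force = 106,356 + 8,437 = 114,793.
Numerator = 8,437 + 1,066 + 4,388 = 13,891.
Denominator = 114,793 + 1,066 = 115,859.
Broad rate = 13,891 / 115,859 = 11.99%.

Broad underutilization rate ≈ 11.99%.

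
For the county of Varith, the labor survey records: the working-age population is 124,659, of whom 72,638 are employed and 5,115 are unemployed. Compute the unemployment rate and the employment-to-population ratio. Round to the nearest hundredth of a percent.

Labor force = employed + unemployed = 72,638 + 5,115 = 77,753.
Unemployment rate = 5,115 / 77,753 = 6.58%.
Employment-population ratio = 72,638 / 124,659 = 58.27%.

Unemployment rate ≈ 6.58%; employment-population ratio ≈ 58.27%.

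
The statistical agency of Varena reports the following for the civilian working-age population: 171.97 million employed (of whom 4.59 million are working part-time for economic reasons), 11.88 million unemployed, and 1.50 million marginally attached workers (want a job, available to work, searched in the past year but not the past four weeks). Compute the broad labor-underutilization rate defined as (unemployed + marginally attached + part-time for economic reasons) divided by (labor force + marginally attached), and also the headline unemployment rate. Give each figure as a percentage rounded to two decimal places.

Broad underutilization rate ≈ 9.70%; headline unemployment rate ≈ 6.46%.

Labor force = 171.97 + 11.88 = 183.85 million.
Numerator = 11.88 + 1.50 + 4.59 = 17.97 million.
Denominator = 183.85 + 1.50 = 185.35 million.
Broad rate = 17.97 / 185.35 = 9.70%.
Headline unemployment rate = 11.88 / 183.85 = 6.46%.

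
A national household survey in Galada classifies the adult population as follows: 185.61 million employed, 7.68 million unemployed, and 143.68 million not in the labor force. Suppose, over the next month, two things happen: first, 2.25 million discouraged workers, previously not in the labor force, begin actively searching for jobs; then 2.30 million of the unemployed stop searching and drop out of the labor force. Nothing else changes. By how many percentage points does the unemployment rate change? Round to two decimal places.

Initially, labor force = 185.61 + 7.68 = 193.29 million, so u = 7.68/193.29 = 3.97%.
After the first change, unemployed and labor force both rise by 2.25 → E = 185.61, U = 9.93, labor force = 195.54 million.
After the second change, unemployed and labor force both fall by 2.30 → E = 185.61, U = 7.63, labor force = 193.24 million.
New unemployment rate = 7.63 / 193.24 = 3.95%.
Change = 3.95% − 3.97% = −0.02 percentage points.

The unemployment rate changes by −0.02 percentage points.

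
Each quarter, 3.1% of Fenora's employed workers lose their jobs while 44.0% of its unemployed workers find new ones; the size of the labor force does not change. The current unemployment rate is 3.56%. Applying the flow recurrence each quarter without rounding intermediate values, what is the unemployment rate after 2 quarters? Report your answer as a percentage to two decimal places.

Unemployment rate after two quarters ≈ 5.74%.

With a fixed labor force, u_{t+1} = u_t + s·(1−u_t) − f·u_t = u_t·(1−s−f) + s.
Here 1−s−f = 0.529 and s = 0.031.
u_1 = 0.035600 × 0.529 + 0.031 = 0.049832.
u_2 = 0.049832 × 0.529 + 0.031 = 0.057361.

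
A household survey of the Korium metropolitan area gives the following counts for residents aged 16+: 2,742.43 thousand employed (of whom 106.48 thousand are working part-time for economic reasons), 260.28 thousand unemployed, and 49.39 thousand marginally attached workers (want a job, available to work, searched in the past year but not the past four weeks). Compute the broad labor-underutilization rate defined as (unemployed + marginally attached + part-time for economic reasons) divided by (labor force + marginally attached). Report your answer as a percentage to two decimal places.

Broad underutilization rate ≈ 13.63%.

Labor force = 2,742.43 + 260.28 = 3,002.71 thousand.
Numerator = 260.28 + 49.39 + 106.48 = 416.15 thousand.
Denominator = 3,002.71 + 49.39 = 3,052.10 thousand.
Broad rate = 416.15 / 3,052.10 = 13.63%.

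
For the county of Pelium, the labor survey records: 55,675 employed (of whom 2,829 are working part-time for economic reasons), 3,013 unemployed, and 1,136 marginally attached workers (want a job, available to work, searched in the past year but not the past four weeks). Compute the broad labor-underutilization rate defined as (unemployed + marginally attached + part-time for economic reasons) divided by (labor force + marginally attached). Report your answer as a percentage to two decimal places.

Broad underutilization rate ≈ 11.66%.

Labor force = 55,675 + 3,013 = 58,688.
Numerator = 3,013 + 1,136 + 2,829 = 6,978.
Denominator = 58,688 + 1,136 = 59,824.
Broad rate = 6,978 / 59,824 = 11.66%.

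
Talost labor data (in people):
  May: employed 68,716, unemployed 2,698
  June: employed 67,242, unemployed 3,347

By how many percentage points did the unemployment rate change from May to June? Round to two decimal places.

The unemployment rate changed by +0.96 percentage points.

May: labor force = 68,716 + 2,698 = 71,414; u = 2,698/71,414 = 3.78%.
June: labor force = 67,242 + 3,347 = 70,589; u = 3,347/70,589 = 4.74%.
Change = 4.74% − 3.78% = +0.96 pp.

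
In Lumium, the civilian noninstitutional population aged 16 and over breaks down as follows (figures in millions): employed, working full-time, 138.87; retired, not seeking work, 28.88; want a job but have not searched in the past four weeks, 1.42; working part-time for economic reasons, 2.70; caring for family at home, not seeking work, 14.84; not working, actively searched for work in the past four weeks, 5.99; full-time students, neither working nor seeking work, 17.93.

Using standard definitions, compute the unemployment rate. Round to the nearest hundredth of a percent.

Employed = 138.87 + 2.70 = 141.57 million (anyone who worked, including part-time for economic reasons, counts as employed).
Unemployed = 5.99 million.
Labor force = 141.57 + 5.99 = 147.56 million.
Unemployment rate = 5.99 / 147.56 = 4.06%.

Unemployment rate ≈ 4.06%.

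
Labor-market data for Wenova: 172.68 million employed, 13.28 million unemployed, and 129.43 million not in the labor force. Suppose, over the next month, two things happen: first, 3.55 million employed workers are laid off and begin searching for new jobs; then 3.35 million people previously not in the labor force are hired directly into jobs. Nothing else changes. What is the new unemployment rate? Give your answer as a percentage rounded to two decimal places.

New unemployment rate ≈ 8.89%.

Initially, labor force = 172.68 + 13.28 = 185.96 million, so u = 13.28/185.96 = 7.14%.
After the first change, employed falls and unemployed rises by 3.55; labor force unchanged → E = 169.13, U = 16.83, labor force = 185.96 million.
After the second change, employed and labor force both rise by 3.35; unemployed unchanged → E = 172.48, U = 16.83, labor force = 189.31 million.
New unemployment rate = 16.83 / 189.31 = 8.89%.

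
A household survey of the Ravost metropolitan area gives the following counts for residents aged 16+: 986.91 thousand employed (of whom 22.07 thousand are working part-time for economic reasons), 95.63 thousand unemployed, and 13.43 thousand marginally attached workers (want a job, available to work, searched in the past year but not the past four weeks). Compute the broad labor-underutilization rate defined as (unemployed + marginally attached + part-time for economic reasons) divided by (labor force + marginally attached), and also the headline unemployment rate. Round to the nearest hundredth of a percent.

Broad underutilization rate ≈ 11.96%; headline unemployment rate ≈ 8.83%.

Labor force = 986.91 + 95.63 = 1,082.54 thousand.
Numerator = 95.63 + 13.43 + 22.07 = 131.13 thousand.
Denominator = 1,082.54 + 13.43 = 1,095.97 thousand.
Broad rate = 131.13 / 1,095.97 = 11.96%.
Headline unemployment rate = 95.63 / 1,082.54 = 8.83%.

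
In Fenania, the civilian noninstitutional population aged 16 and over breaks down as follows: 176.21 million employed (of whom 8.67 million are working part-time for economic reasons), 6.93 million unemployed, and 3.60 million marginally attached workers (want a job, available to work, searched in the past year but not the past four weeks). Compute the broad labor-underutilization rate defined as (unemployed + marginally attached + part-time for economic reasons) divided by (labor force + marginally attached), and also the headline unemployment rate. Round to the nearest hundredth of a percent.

Labor force = 176.21 + 6.93 = 183.14 million.
Numerator = 6.93 + 3.60 + 8.67 = 19.20 million.
Denominator = 183.14 + 3.60 = 186.74 million.
Broad rate = 19.20 / 186.74 = 10.28%.
Headline unemployment rate = 6.93 / 183.14 = 3.78%.

Broad underutilization rate ≈ 10.28%; headline unemployment rate ≈ 3.78%.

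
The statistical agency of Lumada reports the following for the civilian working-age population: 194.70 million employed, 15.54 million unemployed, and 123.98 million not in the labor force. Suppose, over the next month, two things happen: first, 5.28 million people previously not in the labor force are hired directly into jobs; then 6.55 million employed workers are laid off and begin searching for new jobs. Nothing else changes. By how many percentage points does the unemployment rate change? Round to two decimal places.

Initially, labor force = 194.70 + 15.54 = 210.24 million, so u = 15.54/210.24 = 7.39%.
After the first change, employed and labor force both rise by 5.28; unemployed unchanged → E = 199.98, U = 15.54, labor force = 215.52 million.
After the second change, employed falls and unemployed rises by 6.55; labor force unchanged → E = 193.43, U = 22.09, labor force = 215.52 million.
New unemployment rate = 22.09 / 215.52 = 10.25%.
Change = 10.25% − 7.39% = +2.86 percentage points.

The unemployment rate changes by +2.86 percentage points.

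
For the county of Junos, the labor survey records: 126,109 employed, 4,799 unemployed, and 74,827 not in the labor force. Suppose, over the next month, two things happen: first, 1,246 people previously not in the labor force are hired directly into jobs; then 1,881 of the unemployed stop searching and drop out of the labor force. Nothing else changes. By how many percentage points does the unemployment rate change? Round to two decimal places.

The unemployment rate changes by −1.43 percentage points.

Initially, labor force = 126,109 + 4,799 = 130,908, so u = 4,799/130,908 = 3.67%.
After the first change, employed and labor force both rise by 1,246; unemployed unchanged → E = 127,355, U = 4,799, labor force = 132,154.
After the second change, unemployed and labor force both fall by 1,881 → E = 127,355, U = 2,918, labor force = 130,273.
New unemployment rate = 2,918 / 130,273 = 2.24%.
Change = 2.24% − 3.67% = −1.43 percentage points.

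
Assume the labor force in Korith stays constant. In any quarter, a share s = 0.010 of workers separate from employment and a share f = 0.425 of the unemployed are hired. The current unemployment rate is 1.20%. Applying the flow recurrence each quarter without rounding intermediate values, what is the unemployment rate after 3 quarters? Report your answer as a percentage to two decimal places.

With a fixed labor force, u_{t+1} = u_t + s·(1−u_t) − f·u_t = u_t·(1−s−f) + s.
Here 1−s−f = 0.565 and s = 0.010.
u_1 = 0.012000 × 0.565 + 0.010 = 0.016780.
u_2 = 0.016780 × 0.565 + 0.010 = 0.019481.
u_3 = 0.019481 × 0.565 + 0.010 = 0.021007.

Unemployment rate after three quarters ≈ 2.10%.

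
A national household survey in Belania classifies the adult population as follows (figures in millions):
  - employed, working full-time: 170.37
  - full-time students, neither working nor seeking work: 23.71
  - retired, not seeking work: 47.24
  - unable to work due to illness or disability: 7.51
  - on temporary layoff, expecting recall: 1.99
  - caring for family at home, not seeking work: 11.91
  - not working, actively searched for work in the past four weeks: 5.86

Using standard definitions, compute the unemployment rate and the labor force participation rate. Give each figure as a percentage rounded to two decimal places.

Employed = 170.37 million.
Unemployed = 1.99 + 5.86 = 7.85 million (jobless and actively searching, or on temporary layoff).
Labor force = 170.37 + 7.85 = 178.22 million.
Not in labor force = 23.71 + 47.24 + 7.51 + 11.91 = 90.37 million (those not working and not actively searching are outside the labor force).
Civilian working-age population = 178.22 + 90.37 = 268.59 million.
Unemployment rate = 7.85 / 178.22 = 4.40%.
Labor force participation rate = 178.22 / 268.59 = 66.35%.

Unemployment rate ≈ 4.40%; labor force participation rate ≈ 66.35%.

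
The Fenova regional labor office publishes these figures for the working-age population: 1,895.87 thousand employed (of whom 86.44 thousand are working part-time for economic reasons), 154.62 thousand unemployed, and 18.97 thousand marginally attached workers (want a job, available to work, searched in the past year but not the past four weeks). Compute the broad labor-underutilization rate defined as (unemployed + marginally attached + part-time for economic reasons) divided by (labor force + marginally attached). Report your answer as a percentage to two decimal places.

Broad underutilization rate ≈ 12.57%.

Labor force = 1,895.87 + 154.62 = 2,050.49 thousand.
Numerator = 154.62 + 18.97 + 86.44 = 260.03 thousand.
Denominator = 2,050.49 + 18.97 = 2,069.46 thousand.
Broad rate = 260.03 / 2,069.46 = 12.57%.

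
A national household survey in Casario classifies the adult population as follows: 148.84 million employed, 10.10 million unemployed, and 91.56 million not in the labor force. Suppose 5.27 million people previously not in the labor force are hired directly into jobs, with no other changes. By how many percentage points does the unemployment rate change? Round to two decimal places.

The unemployment rate changes by −0.20 percentage points.

Initially, labor force = 148.84 + 10.10 = 158.94 million, so u = 10.10/158.94 = 6.35%.
After the change, employed and labor force both rise by 5.27; unemployed unchanged → E = 154.11, U = 10.10, labor force = 164.21 million.
New unemployment rate = 10.10 / 164.21 = 6.15%.
Change = 6.15% − 6.35% = −0.20 percentage points.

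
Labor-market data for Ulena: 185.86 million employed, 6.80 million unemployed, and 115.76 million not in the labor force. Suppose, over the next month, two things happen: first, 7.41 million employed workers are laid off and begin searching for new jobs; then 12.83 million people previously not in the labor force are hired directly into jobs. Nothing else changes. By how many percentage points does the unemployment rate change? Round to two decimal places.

The unemployment rate changes by +3.39 percentage points.

Initially, labor force = 185.86 + 6.80 = 192.66 million, so u = 6.80/192.66 = 3.53%.
After the first change, employed falls and unemployed rises by 7.41; labor force unchanged → E = 178.45, U = 14.21, labor force = 192.66 million.
After the second change, employed and labor force both rise by 12.83; unemployed unchanged → E = 191.28, U = 14.21, labor force = 205.49 million.
New unemployment rate = 14.21 / 205.49 = 6.92%.
Change = 6.92% − 3.53% = +3.39 percentage points.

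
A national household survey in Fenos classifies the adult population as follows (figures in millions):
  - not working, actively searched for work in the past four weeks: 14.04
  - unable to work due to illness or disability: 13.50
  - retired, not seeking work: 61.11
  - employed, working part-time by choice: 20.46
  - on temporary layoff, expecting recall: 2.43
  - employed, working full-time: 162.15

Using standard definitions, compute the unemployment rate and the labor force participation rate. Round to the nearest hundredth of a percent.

Unemployment rate ≈ 8.27%; labor force participation rate ≈ 72.74%.

Employed = 20.46 + 162.15 = 182.61 million.
Unemployed = 14.04 + 2.43 = 16.47 million (jobless and actively searching, or on temporary layoff).
Labor force = 182.61 + 16.47 = 199.08 million.
Not in labor force = 13.50 + 61.11 = 74.61 million (those not working and not actively searching are outside the labor force).
Civilian working-age population = 199.08 + 74.61 = 273.69 million.
Unemployment rate = 16.47 / 199.08 = 8.27%.
Labor force participation rate = 199.08 / 273.69 = 72.74%.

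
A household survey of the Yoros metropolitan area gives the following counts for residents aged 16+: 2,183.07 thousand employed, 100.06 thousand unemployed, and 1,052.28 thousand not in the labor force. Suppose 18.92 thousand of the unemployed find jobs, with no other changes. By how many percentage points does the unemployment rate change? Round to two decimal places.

Initially, labor force = 2,183.07 + 100.06 = 2,283.13 thousand, so u = 100.06/2,283.13 = 4.38%.
After the change, unemployed falls and employed rises by 18.92; labor force unchanged → E = 2,201.99, U = 81.14, labor force = 2,283.13 thousand.
New unemployment rate = 81.14 / 2,283.13 = 3.55%.
Change = 3.55% − 4.38% = −0.83 percentage points.

The unemployment rate changes by −0.83 percentage points.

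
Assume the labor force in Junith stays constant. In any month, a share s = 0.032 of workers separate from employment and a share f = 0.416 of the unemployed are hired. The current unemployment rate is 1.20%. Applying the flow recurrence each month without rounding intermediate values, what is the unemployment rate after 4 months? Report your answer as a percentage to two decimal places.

With a fixed labor force, u_{t+1} = u_t + s·(1−u_t) − f·u_t = u_t·(1−s−f) + s.
Here 1−s−f = 0.552 and s = 0.032.
u_1 = 0.012000 × 0.552 + 0.032 = 0.038624.
u_2 = 0.038624 × 0.552 + 0.032 = 0.053320.
u_3 = 0.053320 × 0.552 + 0.032 = 0.061433.
u_4 = 0.061433 × 0.552 + 0.032 = 0.065911.

Unemployment rate after four months ≈ 6.59%.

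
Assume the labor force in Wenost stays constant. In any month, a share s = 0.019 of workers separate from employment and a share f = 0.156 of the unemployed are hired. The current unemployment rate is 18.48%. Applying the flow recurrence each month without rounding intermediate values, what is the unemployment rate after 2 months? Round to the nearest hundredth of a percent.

Unemployment rate after two months ≈ 16.05%.

With a fixed labor force, u_{t+1} = u_t + s·(1−u_t) − f·u_t = u_t·(1−s−f) + s.
Here 1−s−f = 0.825 and s = 0.019.
u_1 = 0.184800 × 0.825 + 0.019 = 0.171460.
u_2 = 0.171460 × 0.825 + 0.019 = 0.160454.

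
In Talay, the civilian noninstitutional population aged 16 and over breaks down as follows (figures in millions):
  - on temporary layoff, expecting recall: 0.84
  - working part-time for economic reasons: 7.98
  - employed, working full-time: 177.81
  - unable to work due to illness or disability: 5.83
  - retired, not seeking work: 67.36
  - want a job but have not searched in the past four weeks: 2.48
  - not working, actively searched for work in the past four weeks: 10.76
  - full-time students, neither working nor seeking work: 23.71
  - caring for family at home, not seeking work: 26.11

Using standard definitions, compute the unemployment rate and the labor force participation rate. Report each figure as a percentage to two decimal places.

Unemployment rate ≈ 5.88%; labor force participation rate ≈ 61.13%.

Employed = 7.98 + 177.81 = 185.79 million (anyone who worked, including part-time for economic reasons, counts as employed).
Unemployed = 0.84 + 10.76 = 11.60 million (jobless and actively searching, or on temporary layoff).
Labor force = 185.79 + 11.60 = 197.39 million.
Not in labor force = 5.83 + 67.36 + 2.48 + 23.71 + 26.11 = 125.49 million (those not working and not actively searching are outside the labor force — including those who want a job but have given up searching).
Civilian working-age population = 197.39 + 125.49 = 322.88 million.
Unemployment rate = 11.60 / 197.39 = 5.88%.
Labor force participation rate = 197.39 / 322.88 = 61.13%.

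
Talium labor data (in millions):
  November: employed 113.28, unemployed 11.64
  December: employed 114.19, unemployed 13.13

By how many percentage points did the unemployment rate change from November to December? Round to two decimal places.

The unemployment rate changed by +0.99 percentage points.

November: labor force = 113.28 + 11.64 = 124.92; u = 11.64/124.92 = 9.32%.
December: labor force = 114.19 + 13.13 = 127.32; u = 13.13/127.32 = 10.31%.
Change = 10.31% − 9.32% = +0.99 pp.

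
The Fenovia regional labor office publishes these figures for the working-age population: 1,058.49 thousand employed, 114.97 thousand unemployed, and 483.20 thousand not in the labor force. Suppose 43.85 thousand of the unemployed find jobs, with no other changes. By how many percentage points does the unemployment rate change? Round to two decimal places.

The unemployment rate changes by −3.74 percentage points.

Initially, labor force = 1,058.49 + 114.97 = 1,173.46 thousand, so u = 114.97/1,173.46 = 9.80%.
After the change, unemployed falls and employed rises by 43.85; labor force unchanged → E = 1,102.34, U = 71.12, labor force = 1,173.46 thousand.
New unemployment rate = 71.12 / 1,173.46 = 6.06%.
Change = 6.06% − 9.80% = −3.74 percentage points.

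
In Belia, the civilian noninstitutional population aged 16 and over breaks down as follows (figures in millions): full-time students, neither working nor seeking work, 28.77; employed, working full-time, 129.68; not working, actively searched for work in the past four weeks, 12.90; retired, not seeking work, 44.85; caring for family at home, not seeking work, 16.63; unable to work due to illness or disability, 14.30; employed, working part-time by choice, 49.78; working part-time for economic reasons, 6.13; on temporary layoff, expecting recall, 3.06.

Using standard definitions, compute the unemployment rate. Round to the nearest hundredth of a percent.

Employed = 129.68 + 49.78 + 6.13 = 185.59 million (anyone who worked, including part-time for economic reasons, counts as employed).
Unemployed = 12.90 + 3.06 = 15.96 million (jobless and actively searching, or on temporary layoff).
Labor force = 185.59 + 15.96 = 201.55 million.
Unemployment rate = 15.96 / 201.55 = 7.92%.

Unemployment rate ≈ 7.92%.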